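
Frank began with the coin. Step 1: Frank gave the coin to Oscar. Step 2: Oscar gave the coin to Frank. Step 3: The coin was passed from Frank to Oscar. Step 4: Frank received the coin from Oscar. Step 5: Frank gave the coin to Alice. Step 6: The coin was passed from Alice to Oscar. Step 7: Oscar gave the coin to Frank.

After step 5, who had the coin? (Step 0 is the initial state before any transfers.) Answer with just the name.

Answer: Alice

Derivation:
Tracking the coin holder through step 5:
After step 0 (start): Frank
After step 1: Oscar
After step 2: Frank
After step 3: Oscar
After step 4: Frank
After step 5: Alice

At step 5, the holder is Alice.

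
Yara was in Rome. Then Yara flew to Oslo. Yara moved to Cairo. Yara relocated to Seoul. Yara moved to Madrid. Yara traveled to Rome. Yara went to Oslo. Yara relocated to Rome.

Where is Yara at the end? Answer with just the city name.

Answer: Rome

Derivation:
Tracking Yara's location:
Start: Yara is in Rome.
After move 1: Rome -> Oslo. Yara is in Oslo.
After move 2: Oslo -> Cairo. Yara is in Cairo.
After move 3: Cairo -> Seoul. Yara is in Seoul.
After move 4: Seoul -> Madrid. Yara is in Madrid.
After move 5: Madrid -> Rome. Yara is in Rome.
After move 6: Rome -> Oslo. Yara is in Oslo.
After move 7: Oslo -> Rome. Yara is in Rome.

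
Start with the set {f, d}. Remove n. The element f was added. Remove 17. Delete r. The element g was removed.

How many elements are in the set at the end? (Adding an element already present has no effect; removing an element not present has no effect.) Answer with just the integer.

Answer: 2

Derivation:
Tracking the set through each operation:
Start: {d, f}
Event 1 (remove n): not present, no change. Set: {d, f}
Event 2 (add f): already present, no change. Set: {d, f}
Event 3 (remove 17): not present, no change. Set: {d, f}
Event 4 (remove r): not present, no change. Set: {d, f}
Event 5 (remove g): not present, no change. Set: {d, f}

Final set: {d, f} (size 2)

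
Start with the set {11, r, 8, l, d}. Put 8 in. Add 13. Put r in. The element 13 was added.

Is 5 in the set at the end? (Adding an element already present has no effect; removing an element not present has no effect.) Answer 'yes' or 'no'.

Answer: no

Derivation:
Tracking the set through each operation:
Start: {11, 8, d, l, r}
Event 1 (add 8): already present, no change. Set: {11, 8, d, l, r}
Event 2 (add 13): added. Set: {11, 13, 8, d, l, r}
Event 3 (add r): already present, no change. Set: {11, 13, 8, d, l, r}
Event 4 (add 13): already present, no change. Set: {11, 13, 8, d, l, r}

Final set: {11, 13, 8, d, l, r} (size 6)
5 is NOT in the final set.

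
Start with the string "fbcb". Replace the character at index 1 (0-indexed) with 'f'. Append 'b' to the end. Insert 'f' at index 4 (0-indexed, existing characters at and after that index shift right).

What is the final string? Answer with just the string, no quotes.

Answer: ffcbfb

Derivation:
Applying each edit step by step:
Start: "fbcb"
Op 1 (replace idx 1: 'b' -> 'f'): "fbcb" -> "ffcb"
Op 2 (append 'b'): "ffcb" -> "ffcbb"
Op 3 (insert 'f' at idx 4): "ffcbb" -> "ffcbfb"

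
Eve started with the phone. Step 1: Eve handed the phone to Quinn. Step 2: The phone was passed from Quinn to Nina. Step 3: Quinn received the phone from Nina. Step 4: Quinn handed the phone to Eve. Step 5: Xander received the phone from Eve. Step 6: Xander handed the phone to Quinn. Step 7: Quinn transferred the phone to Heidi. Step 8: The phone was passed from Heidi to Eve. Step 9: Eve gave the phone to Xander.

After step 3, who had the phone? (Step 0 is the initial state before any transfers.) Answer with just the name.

Tracking the phone holder through step 3:
After step 0 (start): Eve
After step 1: Quinn
After step 2: Nina
After step 3: Quinn

At step 3, the holder is Quinn.

Answer: Quinn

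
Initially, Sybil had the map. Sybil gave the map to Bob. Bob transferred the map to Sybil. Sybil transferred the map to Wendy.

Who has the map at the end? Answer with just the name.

Answer: Wendy

Derivation:
Tracking the map through each event:
Start: Sybil has the map.
After event 1: Bob has the map.
After event 2: Sybil has the map.
After event 3: Wendy has the map.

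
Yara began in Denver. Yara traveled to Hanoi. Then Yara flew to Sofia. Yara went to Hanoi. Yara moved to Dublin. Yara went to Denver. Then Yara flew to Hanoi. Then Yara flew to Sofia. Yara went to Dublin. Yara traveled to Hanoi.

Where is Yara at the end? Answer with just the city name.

Answer: Hanoi

Derivation:
Tracking Yara's location:
Start: Yara is in Denver.
After move 1: Denver -> Hanoi. Yara is in Hanoi.
After move 2: Hanoi -> Sofia. Yara is in Sofia.
After move 3: Sofia -> Hanoi. Yara is in Hanoi.
After move 4: Hanoi -> Dublin. Yara is in Dublin.
After move 5: Dublin -> Denver. Yara is in Denver.
After move 6: Denver -> Hanoi. Yara is in Hanoi.
After move 7: Hanoi -> Sofia. Yara is in Sofia.
After move 8: Sofia -> Dublin. Yara is in Dublin.
After move 9: Dublin -> Hanoi. Yara is in Hanoi.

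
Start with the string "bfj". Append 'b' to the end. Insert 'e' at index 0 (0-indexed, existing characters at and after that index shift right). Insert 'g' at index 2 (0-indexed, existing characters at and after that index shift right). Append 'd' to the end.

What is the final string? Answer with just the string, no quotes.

Applying each edit step by step:
Start: "bfj"
Op 1 (append 'b'): "bfj" -> "bfjb"
Op 2 (insert 'e' at idx 0): "bfjb" -> "ebfjb"
Op 3 (insert 'g' at idx 2): "ebfjb" -> "ebgfjb"
Op 4 (append 'd'): "ebgfjb" -> "ebgfjbd"

Answer: ebgfjbd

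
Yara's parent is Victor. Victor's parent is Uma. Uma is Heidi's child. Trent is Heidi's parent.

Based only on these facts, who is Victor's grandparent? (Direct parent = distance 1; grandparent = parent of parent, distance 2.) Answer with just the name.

Reconstructing the parent chain from the given facts:
  Trent -> Heidi -> Uma -> Victor -> Yara
(each arrow means 'parent of the next')
Positions in the chain (0 = top):
  position of Trent: 0
  position of Heidi: 1
  position of Uma: 2
  position of Victor: 3
  position of Yara: 4

Victor is at position 3; the grandparent is 2 steps up the chain, i.e. position 1: Heidi.

Answer: Heidi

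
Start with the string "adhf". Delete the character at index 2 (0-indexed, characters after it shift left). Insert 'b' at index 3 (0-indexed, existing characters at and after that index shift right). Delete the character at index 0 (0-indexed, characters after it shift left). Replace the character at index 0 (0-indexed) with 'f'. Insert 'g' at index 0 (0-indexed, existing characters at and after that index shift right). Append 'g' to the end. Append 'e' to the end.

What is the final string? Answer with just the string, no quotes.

Applying each edit step by step:
Start: "adhf"
Op 1 (delete idx 2 = 'h'): "adhf" -> "adf"
Op 2 (insert 'b' at idx 3): "adf" -> "adfb"
Op 3 (delete idx 0 = 'a'): "adfb" -> "dfb"
Op 4 (replace idx 0: 'd' -> 'f'): "dfb" -> "ffb"
Op 5 (insert 'g' at idx 0): "ffb" -> "gffb"
Op 6 (append 'g'): "gffb" -> "gffbg"
Op 7 (append 'e'): "gffbg" -> "gffbge"

Answer: gffbge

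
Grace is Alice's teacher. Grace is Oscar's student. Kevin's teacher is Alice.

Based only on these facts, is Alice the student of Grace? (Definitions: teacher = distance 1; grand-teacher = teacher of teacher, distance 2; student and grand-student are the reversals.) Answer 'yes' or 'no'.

Answer: yes

Derivation:
Reconstructing the teacher chain from the given facts:
  Oscar -> Grace -> Alice -> Kevin
(each arrow means 'teacher of the next')
Positions in the chain (0 = top):
  position of Oscar: 0
  position of Grace: 1
  position of Alice: 2
  position of Kevin: 3

Alice is at position 2, Grace is at position 1; signed distance (j - i) = -1.
'student' requires j - i = -1. Actual distance is -1, so the relation HOLDS.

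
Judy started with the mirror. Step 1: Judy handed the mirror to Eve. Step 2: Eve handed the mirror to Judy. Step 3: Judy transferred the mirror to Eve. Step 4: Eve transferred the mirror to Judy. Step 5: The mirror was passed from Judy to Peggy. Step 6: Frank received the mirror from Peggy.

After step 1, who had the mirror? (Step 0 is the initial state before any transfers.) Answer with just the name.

Tracking the mirror holder through step 1:
After step 0 (start): Judy
After step 1: Eve

At step 1, the holder is Eve.

Answer: Eve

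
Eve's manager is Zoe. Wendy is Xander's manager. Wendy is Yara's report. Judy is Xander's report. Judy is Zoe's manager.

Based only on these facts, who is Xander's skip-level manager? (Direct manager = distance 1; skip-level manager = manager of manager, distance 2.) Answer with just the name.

Answer: Yara

Derivation:
Reconstructing the manager chain from the given facts:
  Yara -> Wendy -> Xander -> Judy -> Zoe -> Eve
(each arrow means 'manager of the next')
Positions in the chain (0 = top):
  position of Yara: 0
  position of Wendy: 1
  position of Xander: 2
  position of Judy: 3
  position of Zoe: 4
  position of Eve: 5

Xander is at position 2; the skip-level manager is 2 steps up the chain, i.e. position 0: Yara.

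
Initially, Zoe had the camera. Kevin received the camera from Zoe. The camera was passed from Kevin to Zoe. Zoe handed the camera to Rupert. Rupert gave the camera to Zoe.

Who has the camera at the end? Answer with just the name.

Tracking the camera through each event:
Start: Zoe has the camera.
After event 1: Kevin has the camera.
After event 2: Zoe has the camera.
After event 3: Rupert has the camera.
After event 4: Zoe has the camera.

Answer: Zoe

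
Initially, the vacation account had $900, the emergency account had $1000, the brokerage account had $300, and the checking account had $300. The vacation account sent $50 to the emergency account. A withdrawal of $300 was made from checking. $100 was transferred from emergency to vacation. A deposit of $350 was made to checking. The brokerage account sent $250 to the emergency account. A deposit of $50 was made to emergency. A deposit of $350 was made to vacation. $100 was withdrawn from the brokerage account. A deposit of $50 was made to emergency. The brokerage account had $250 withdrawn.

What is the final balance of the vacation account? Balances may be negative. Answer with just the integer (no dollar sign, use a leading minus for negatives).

Tracking account balances step by step:
Start: vacation=900, emergency=1000, brokerage=300, checking=300
Event 1 (transfer 50 vacation -> emergency): vacation: 900 - 50 = 850, emergency: 1000 + 50 = 1050. Balances: vacation=850, emergency=1050, brokerage=300, checking=300
Event 2 (withdraw 300 from checking): checking: 300 - 300 = 0. Balances: vacation=850, emergency=1050, brokerage=300, checking=0
Event 3 (transfer 100 emergency -> vacation): emergency: 1050 - 100 = 950, vacation: 850 + 100 = 950. Balances: vacation=950, emergency=950, brokerage=300, checking=0
Event 4 (deposit 350 to checking): checking: 0 + 350 = 350. Balances: vacation=950, emergency=950, brokerage=300, checking=350
Event 5 (transfer 250 brokerage -> emergency): brokerage: 300 - 250 = 50, emergency: 950 + 250 = 1200. Balances: vacation=950, emergency=1200, brokerage=50, checking=350
Event 6 (deposit 50 to emergency): emergency: 1200 + 50 = 1250. Balances: vacation=950, emergency=1250, brokerage=50, checking=350
Event 7 (deposit 350 to vacation): vacation: 950 + 350 = 1300. Balances: vacation=1300, emergency=1250, brokerage=50, checking=350
Event 8 (withdraw 100 from brokerage): brokerage: 50 - 100 = -50. Balances: vacation=1300, emergency=1250, brokerage=-50, checking=350
Event 9 (deposit 50 to emergency): emergency: 1250 + 50 = 1300. Balances: vacation=1300, emergency=1300, brokerage=-50, checking=350
Event 10 (withdraw 250 from brokerage): brokerage: -50 - 250 = -300. Balances: vacation=1300, emergency=1300, brokerage=-300, checking=350

Final balance of vacation: 1300

Answer: 1300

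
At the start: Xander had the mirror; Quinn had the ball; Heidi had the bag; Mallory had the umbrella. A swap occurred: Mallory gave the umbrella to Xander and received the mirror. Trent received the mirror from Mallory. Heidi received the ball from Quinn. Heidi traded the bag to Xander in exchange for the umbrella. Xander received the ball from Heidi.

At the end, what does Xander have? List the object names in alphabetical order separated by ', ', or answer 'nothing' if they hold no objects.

Answer: bag, ball

Derivation:
Tracking all object holders:
Start: mirror:Xander, ball:Quinn, bag:Heidi, umbrella:Mallory
Event 1 (swap umbrella<->mirror: now umbrella:Xander, mirror:Mallory). State: mirror:Mallory, ball:Quinn, bag:Heidi, umbrella:Xander
Event 2 (give mirror: Mallory -> Trent). State: mirror:Trent, ball:Quinn, bag:Heidi, umbrella:Xander
Event 3 (give ball: Quinn -> Heidi). State: mirror:Trent, ball:Heidi, bag:Heidi, umbrella:Xander
Event 4 (swap bag<->umbrella: now bag:Xander, umbrella:Heidi). State: mirror:Trent, ball:Heidi, bag:Xander, umbrella:Heidi
Event 5 (give ball: Heidi -> Xander). State: mirror:Trent, ball:Xander, bag:Xander, umbrella:Heidi

Final state: mirror:Trent, ball:Xander, bag:Xander, umbrella:Heidi
Xander holds: bag, ball.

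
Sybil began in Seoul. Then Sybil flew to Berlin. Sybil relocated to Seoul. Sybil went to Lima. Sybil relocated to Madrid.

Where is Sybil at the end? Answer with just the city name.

Answer: Madrid

Derivation:
Tracking Sybil's location:
Start: Sybil is in Seoul.
After move 1: Seoul -> Berlin. Sybil is in Berlin.
After move 2: Berlin -> Seoul. Sybil is in Seoul.
After move 3: Seoul -> Lima. Sybil is in Lima.
After move 4: Lima -> Madrid. Sybil is in Madrid.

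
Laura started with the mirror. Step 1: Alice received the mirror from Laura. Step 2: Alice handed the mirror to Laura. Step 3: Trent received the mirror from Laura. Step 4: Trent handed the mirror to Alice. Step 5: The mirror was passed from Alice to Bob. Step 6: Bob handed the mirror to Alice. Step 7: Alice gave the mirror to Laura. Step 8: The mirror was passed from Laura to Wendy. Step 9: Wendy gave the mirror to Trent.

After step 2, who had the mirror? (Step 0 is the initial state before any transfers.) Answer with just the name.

Tracking the mirror holder through step 2:
After step 0 (start): Laura
After step 1: Alice
After step 2: Laura

At step 2, the holder is Laura.

Answer: Laura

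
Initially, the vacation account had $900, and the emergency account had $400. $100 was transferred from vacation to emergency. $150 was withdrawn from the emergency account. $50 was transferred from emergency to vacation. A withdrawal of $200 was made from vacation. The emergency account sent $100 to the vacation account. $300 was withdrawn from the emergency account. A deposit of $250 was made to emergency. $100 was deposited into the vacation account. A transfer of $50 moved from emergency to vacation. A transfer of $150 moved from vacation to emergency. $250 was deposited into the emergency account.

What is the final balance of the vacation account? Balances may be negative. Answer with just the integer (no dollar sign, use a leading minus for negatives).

Tracking account balances step by step:
Start: vacation=900, emergency=400
Event 1 (transfer 100 vacation -> emergency): vacation: 900 - 100 = 800, emergency: 400 + 100 = 500. Balances: vacation=800, emergency=500
Event 2 (withdraw 150 from emergency): emergency: 500 - 150 = 350. Balances: vacation=800, emergency=350
Event 3 (transfer 50 emergency -> vacation): emergency: 350 - 50 = 300, vacation: 800 + 50 = 850. Balances: vacation=850, emergency=300
Event 4 (withdraw 200 from vacation): vacation: 850 - 200 = 650. Balances: vacation=650, emergency=300
Event 5 (transfer 100 emergency -> vacation): emergency: 300 - 100 = 200, vacation: 650 + 100 = 750. Balances: vacation=750, emergency=200
Event 6 (withdraw 300 from emergency): emergency: 200 - 300 = -100. Balances: vacation=750, emergency=-100
Event 7 (deposit 250 to emergency): emergency: -100 + 250 = 150. Balances: vacation=750, emergency=150
Event 8 (deposit 100 to vacation): vacation: 750 + 100 = 850. Balances: vacation=850, emergency=150
Event 9 (transfer 50 emergency -> vacation): emergency: 150 - 50 = 100, vacation: 850 + 50 = 900. Balances: vacation=900, emergency=100
Event 10 (transfer 150 vacation -> emergency): vacation: 900 - 150 = 750, emergency: 100 + 150 = 250. Balances: vacation=750, emergency=250
Event 11 (deposit 250 to emergency): emergency: 250 + 250 = 500. Balances: vacation=750, emergency=500

Final balance of vacation: 750

Answer: 750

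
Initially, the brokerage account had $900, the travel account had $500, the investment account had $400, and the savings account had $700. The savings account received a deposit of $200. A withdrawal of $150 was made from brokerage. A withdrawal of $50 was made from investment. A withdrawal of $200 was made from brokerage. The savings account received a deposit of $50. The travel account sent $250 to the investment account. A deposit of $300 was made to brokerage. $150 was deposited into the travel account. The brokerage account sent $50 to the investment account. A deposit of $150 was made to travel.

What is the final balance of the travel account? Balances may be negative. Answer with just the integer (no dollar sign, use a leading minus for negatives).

Answer: 550

Derivation:
Tracking account balances step by step:
Start: brokerage=900, travel=500, investment=400, savings=700
Event 1 (deposit 200 to savings): savings: 700 + 200 = 900. Balances: brokerage=900, travel=500, investment=400, savings=900
Event 2 (withdraw 150 from brokerage): brokerage: 900 - 150 = 750. Balances: brokerage=750, travel=500, investment=400, savings=900
Event 3 (withdraw 50 from investment): investment: 400 - 50 = 350. Balances: brokerage=750, travel=500, investment=350, savings=900
Event 4 (withdraw 200 from brokerage): brokerage: 750 - 200 = 550. Balances: brokerage=550, travel=500, investment=350, savings=900
Event 5 (deposit 50 to savings): savings: 900 + 50 = 950. Balances: brokerage=550, travel=500, investment=350, savings=950
Event 6 (transfer 250 travel -> investment): travel: 500 - 250 = 250, investment: 350 + 250 = 600. Balances: brokerage=550, travel=250, investment=600, savings=950
Event 7 (deposit 300 to brokerage): brokerage: 550 + 300 = 850. Balances: brokerage=850, travel=250, investment=600, savings=950
Event 8 (deposit 150 to travel): travel: 250 + 150 = 400. Balances: brokerage=850, travel=400, investment=600, savings=950
Event 9 (transfer 50 brokerage -> investment): brokerage: 850 - 50 = 800, investment: 600 + 50 = 650. Balances: brokerage=800, travel=400, investment=650, savings=950
Event 10 (deposit 150 to travel): travel: 400 + 150 = 550. Balances: brokerage=800, travel=550, investment=650, savings=950

Final balance of travel: 550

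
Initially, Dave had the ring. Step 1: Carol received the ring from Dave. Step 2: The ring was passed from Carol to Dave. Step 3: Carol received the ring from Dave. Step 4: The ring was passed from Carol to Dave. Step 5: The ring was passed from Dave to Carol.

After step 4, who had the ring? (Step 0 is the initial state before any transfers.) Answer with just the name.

Tracking the ring holder through step 4:
After step 0 (start): Dave
After step 1: Carol
After step 2: Dave
After step 3: Carol
After step 4: Dave

At step 4, the holder is Dave.

Answer: Dave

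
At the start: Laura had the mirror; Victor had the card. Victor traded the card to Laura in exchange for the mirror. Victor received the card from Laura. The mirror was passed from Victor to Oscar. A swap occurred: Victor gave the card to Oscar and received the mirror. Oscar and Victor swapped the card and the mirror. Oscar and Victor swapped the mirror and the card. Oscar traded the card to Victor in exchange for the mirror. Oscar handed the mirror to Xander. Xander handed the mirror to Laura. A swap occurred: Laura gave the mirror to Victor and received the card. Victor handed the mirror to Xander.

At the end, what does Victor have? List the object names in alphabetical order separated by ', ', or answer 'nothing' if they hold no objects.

Answer: nothing

Derivation:
Tracking all object holders:
Start: mirror:Laura, card:Victor
Event 1 (swap card<->mirror: now card:Laura, mirror:Victor). State: mirror:Victor, card:Laura
Event 2 (give card: Laura -> Victor). State: mirror:Victor, card:Victor
Event 3 (give mirror: Victor -> Oscar). State: mirror:Oscar, card:Victor
Event 4 (swap card<->mirror: now card:Oscar, mirror:Victor). State: mirror:Victor, card:Oscar
Event 5 (swap card<->mirror: now card:Victor, mirror:Oscar). State: mirror:Oscar, card:Victor
Event 6 (swap mirror<->card: now mirror:Victor, card:Oscar). State: mirror:Victor, card:Oscar
Event 7 (swap card<->mirror: now card:Victor, mirror:Oscar). State: mirror:Oscar, card:Victor
Event 8 (give mirror: Oscar -> Xander). State: mirror:Xander, card:Victor
Event 9 (give mirror: Xander -> Laura). State: mirror:Laura, card:Victor
Event 10 (swap mirror<->card: now mirror:Victor, card:Laura). State: mirror:Victor, card:Laura
Event 11 (give mirror: Victor -> Xander). State: mirror:Xander, card:Laura

Final state: mirror:Xander, card:Laura
Victor holds: (nothing).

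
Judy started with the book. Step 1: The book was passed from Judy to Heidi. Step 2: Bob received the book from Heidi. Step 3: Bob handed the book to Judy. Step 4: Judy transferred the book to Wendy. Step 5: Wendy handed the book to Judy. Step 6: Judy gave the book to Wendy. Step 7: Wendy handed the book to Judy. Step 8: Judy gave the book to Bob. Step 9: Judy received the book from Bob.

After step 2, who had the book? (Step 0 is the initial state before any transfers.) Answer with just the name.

Answer: Bob

Derivation:
Tracking the book holder through step 2:
After step 0 (start): Judy
After step 1: Heidi
After step 2: Bob

At step 2, the holder is Bob.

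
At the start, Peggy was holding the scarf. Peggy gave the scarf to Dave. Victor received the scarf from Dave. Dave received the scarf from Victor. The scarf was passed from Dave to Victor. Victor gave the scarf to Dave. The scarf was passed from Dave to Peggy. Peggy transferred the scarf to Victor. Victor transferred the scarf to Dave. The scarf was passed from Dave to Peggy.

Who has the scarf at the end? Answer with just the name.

Tracking the scarf through each event:
Start: Peggy has the scarf.
After event 1: Dave has the scarf.
After event 2: Victor has the scarf.
After event 3: Dave has the scarf.
After event 4: Victor has the scarf.
After event 5: Dave has the scarf.
After event 6: Peggy has the scarf.
After event 7: Victor has the scarf.
After event 8: Dave has the scarf.
After event 9: Peggy has the scarf.

Answer: Peggy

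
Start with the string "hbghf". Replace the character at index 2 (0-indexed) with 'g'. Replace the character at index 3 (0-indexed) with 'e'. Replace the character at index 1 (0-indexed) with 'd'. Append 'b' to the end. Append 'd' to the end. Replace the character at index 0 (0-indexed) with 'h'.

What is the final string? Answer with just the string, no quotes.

Answer: hdgefbd

Derivation:
Applying each edit step by step:
Start: "hbghf"
Op 1 (replace idx 2: 'g' -> 'g'): "hbghf" -> "hbghf"
Op 2 (replace idx 3: 'h' -> 'e'): "hbghf" -> "hbgef"
Op 3 (replace idx 1: 'b' -> 'd'): "hbgef" -> "hdgef"
Op 4 (append 'b'): "hdgef" -> "hdgefb"
Op 5 (append 'd'): "hdgefb" -> "hdgefbd"
Op 6 (replace idx 0: 'h' -> 'h'): "hdgefbd" -> "hdgefbd"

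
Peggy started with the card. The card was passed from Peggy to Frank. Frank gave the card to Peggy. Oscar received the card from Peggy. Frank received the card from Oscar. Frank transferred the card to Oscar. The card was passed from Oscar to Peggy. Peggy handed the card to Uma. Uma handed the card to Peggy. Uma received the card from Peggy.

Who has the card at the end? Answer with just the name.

Answer: Uma

Derivation:
Tracking the card through each event:
Start: Peggy has the card.
After event 1: Frank has the card.
After event 2: Peggy has the card.
After event 3: Oscar has the card.
After event 4: Frank has the card.
After event 5: Oscar has the card.
After event 6: Peggy has the card.
After event 7: Uma has the card.
After event 8: Peggy has the card.
After event 9: Uma has the card.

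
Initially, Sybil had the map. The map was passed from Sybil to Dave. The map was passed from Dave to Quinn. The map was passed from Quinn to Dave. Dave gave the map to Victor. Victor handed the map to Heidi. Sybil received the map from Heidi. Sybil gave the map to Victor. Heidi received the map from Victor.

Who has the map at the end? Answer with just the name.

Answer: Heidi

Derivation:
Tracking the map through each event:
Start: Sybil has the map.
After event 1: Dave has the map.
After event 2: Quinn has the map.
After event 3: Dave has the map.
After event 4: Victor has the map.
After event 5: Heidi has the map.
After event 6: Sybil has the map.
After event 7: Victor has the map.
After event 8: Heidi has the map.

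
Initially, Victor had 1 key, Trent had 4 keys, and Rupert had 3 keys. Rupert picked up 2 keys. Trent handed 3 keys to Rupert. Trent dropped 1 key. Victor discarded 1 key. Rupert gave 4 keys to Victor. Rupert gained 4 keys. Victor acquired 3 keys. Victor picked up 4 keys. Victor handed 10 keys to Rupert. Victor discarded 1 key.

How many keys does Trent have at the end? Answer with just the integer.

Tracking counts step by step:
Start: Victor=1, Trent=4, Rupert=3
Event 1 (Rupert +2): Rupert: 3 -> 5. State: Victor=1, Trent=4, Rupert=5
Event 2 (Trent -> Rupert, 3): Trent: 4 -> 1, Rupert: 5 -> 8. State: Victor=1, Trent=1, Rupert=8
Event 3 (Trent -1): Trent: 1 -> 0. State: Victor=1, Trent=0, Rupert=8
Event 4 (Victor -1): Victor: 1 -> 0. State: Victor=0, Trent=0, Rupert=8
Event 5 (Rupert -> Victor, 4): Rupert: 8 -> 4, Victor: 0 -> 4. State: Victor=4, Trent=0, Rupert=4
Event 6 (Rupert +4): Rupert: 4 -> 8. State: Victor=4, Trent=0, Rupert=8
Event 7 (Victor +3): Victor: 4 -> 7. State: Victor=7, Trent=0, Rupert=8
Event 8 (Victor +4): Victor: 7 -> 11. State: Victor=11, Trent=0, Rupert=8
Event 9 (Victor -> Rupert, 10): Victor: 11 -> 1, Rupert: 8 -> 18. State: Victor=1, Trent=0, Rupert=18
Event 10 (Victor -1): Victor: 1 -> 0. State: Victor=0, Trent=0, Rupert=18

Trent's final count: 0

Answer: 0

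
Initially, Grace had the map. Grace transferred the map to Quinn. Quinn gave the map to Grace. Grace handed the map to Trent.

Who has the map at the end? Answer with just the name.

Tracking the map through each event:
Start: Grace has the map.
After event 1: Quinn has the map.
After event 2: Grace has the map.
After event 3: Trent has the map.

Answer: Trent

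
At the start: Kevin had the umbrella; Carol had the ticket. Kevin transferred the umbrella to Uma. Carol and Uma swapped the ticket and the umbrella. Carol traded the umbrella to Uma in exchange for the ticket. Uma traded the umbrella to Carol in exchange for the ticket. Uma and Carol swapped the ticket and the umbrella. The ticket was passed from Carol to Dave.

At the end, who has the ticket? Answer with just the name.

Tracking all object holders:
Start: umbrella:Kevin, ticket:Carol
Event 1 (give umbrella: Kevin -> Uma). State: umbrella:Uma, ticket:Carol
Event 2 (swap ticket<->umbrella: now ticket:Uma, umbrella:Carol). State: umbrella:Carol, ticket:Uma
Event 3 (swap umbrella<->ticket: now umbrella:Uma, ticket:Carol). State: umbrella:Uma, ticket:Carol
Event 4 (swap umbrella<->ticket: now umbrella:Carol, ticket:Uma). State: umbrella:Carol, ticket:Uma
Event 5 (swap ticket<->umbrella: now ticket:Carol, umbrella:Uma). State: umbrella:Uma, ticket:Carol
Event 6 (give ticket: Carol -> Dave). State: umbrella:Uma, ticket:Dave

Final state: umbrella:Uma, ticket:Dave
The ticket is held by Dave.

Answer: Dave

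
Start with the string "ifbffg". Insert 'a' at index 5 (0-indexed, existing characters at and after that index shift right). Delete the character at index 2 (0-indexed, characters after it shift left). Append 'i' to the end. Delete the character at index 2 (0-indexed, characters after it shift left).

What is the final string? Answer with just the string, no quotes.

Applying each edit step by step:
Start: "ifbffg"
Op 1 (insert 'a' at idx 5): "ifbffg" -> "ifbffag"
Op 2 (delete idx 2 = 'b'): "ifbffag" -> "ifffag"
Op 3 (append 'i'): "ifffag" -> "ifffagi"
Op 4 (delete idx 2 = 'f'): "ifffagi" -> "iffagi"

Answer: iffagi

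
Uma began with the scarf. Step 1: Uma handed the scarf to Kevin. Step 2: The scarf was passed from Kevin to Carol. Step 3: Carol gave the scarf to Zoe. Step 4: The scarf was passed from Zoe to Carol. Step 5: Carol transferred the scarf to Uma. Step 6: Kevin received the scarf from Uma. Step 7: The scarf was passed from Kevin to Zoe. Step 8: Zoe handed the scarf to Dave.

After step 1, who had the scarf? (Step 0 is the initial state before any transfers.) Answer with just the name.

Tracking the scarf holder through step 1:
After step 0 (start): Uma
After step 1: Kevin

At step 1, the holder is Kevin.

Answer: Kevin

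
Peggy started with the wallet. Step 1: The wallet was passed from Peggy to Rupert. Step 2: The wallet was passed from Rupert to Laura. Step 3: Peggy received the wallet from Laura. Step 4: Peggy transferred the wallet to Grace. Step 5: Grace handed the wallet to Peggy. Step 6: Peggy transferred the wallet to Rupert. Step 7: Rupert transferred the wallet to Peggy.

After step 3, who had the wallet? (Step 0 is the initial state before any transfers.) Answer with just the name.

Tracking the wallet holder through step 3:
After step 0 (start): Peggy
After step 1: Rupert
After step 2: Laura
After step 3: Peggy

At step 3, the holder is Peggy.

Answer: Peggy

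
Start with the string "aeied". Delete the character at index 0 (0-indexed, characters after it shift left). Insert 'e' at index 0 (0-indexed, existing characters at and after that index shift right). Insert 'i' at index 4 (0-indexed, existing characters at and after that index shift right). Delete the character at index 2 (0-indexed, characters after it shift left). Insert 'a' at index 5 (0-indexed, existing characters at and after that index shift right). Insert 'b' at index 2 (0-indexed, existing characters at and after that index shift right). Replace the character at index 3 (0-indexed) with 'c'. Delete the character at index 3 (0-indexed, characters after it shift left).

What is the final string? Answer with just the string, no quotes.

Applying each edit step by step:
Start: "aeied"
Op 1 (delete idx 0 = 'a'): "aeied" -> "eied"
Op 2 (insert 'e' at idx 0): "eied" -> "eeied"
Op 3 (insert 'i' at idx 4): "eeied" -> "eeieid"
Op 4 (delete idx 2 = 'i'): "eeieid" -> "eeeid"
Op 5 (insert 'a' at idx 5): "eeeid" -> "eeeida"
Op 6 (insert 'b' at idx 2): "eeeida" -> "eebeida"
Op 7 (replace idx 3: 'e' -> 'c'): "eebeida" -> "eebcida"
Op 8 (delete idx 3 = 'c'): "eebcida" -> "eebida"

Answer: eebida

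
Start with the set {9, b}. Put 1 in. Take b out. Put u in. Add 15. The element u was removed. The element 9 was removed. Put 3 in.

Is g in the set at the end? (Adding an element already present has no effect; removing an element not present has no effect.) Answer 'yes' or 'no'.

Tracking the set through each operation:
Start: {9, b}
Event 1 (add 1): added. Set: {1, 9, b}
Event 2 (remove b): removed. Set: {1, 9}
Event 3 (add u): added. Set: {1, 9, u}
Event 4 (add 15): added. Set: {1, 15, 9, u}
Event 5 (remove u): removed. Set: {1, 15, 9}
Event 6 (remove 9): removed. Set: {1, 15}
Event 7 (add 3): added. Set: {1, 15, 3}

Final set: {1, 15, 3} (size 3)
g is NOT in the final set.

Answer: no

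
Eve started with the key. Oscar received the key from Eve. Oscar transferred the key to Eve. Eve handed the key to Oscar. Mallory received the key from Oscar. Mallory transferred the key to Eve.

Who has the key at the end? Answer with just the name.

Answer: Eve

Derivation:
Tracking the key through each event:
Start: Eve has the key.
After event 1: Oscar has the key.
After event 2: Eve has the key.
After event 3: Oscar has the key.
After event 4: Mallory has the key.
After event 5: Eve has the key.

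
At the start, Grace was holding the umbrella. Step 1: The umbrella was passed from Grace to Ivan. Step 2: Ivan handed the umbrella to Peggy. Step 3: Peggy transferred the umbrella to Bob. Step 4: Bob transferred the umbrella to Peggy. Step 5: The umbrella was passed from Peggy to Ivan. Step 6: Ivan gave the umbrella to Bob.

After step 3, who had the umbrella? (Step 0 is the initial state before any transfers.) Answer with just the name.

Tracking the umbrella holder through step 3:
After step 0 (start): Grace
After step 1: Ivan
After step 2: Peggy
After step 3: Bob

At step 3, the holder is Bob.

Answer: Bob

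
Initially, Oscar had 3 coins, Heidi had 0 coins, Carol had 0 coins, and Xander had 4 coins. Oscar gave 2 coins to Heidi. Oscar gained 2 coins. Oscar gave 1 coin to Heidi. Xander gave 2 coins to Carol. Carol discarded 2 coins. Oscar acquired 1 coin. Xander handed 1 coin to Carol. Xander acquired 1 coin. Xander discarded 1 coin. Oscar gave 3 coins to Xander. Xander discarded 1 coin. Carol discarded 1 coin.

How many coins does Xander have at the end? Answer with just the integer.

Tracking counts step by step:
Start: Oscar=3, Heidi=0, Carol=0, Xander=4
Event 1 (Oscar -> Heidi, 2): Oscar: 3 -> 1, Heidi: 0 -> 2. State: Oscar=1, Heidi=2, Carol=0, Xander=4
Event 2 (Oscar +2): Oscar: 1 -> 3. State: Oscar=3, Heidi=2, Carol=0, Xander=4
Event 3 (Oscar -> Heidi, 1): Oscar: 3 -> 2, Heidi: 2 -> 3. State: Oscar=2, Heidi=3, Carol=0, Xander=4
Event 4 (Xander -> Carol, 2): Xander: 4 -> 2, Carol: 0 -> 2. State: Oscar=2, Heidi=3, Carol=2, Xander=2
Event 5 (Carol -2): Carol: 2 -> 0. State: Oscar=2, Heidi=3, Carol=0, Xander=2
Event 6 (Oscar +1): Oscar: 2 -> 3. State: Oscar=3, Heidi=3, Carol=0, Xander=2
Event 7 (Xander -> Carol, 1): Xander: 2 -> 1, Carol: 0 -> 1. State: Oscar=3, Heidi=3, Carol=1, Xander=1
Event 8 (Xander +1): Xander: 1 -> 2. State: Oscar=3, Heidi=3, Carol=1, Xander=2
Event 9 (Xander -1): Xander: 2 -> 1. State: Oscar=3, Heidi=3, Carol=1, Xander=1
Event 10 (Oscar -> Xander, 3): Oscar: 3 -> 0, Xander: 1 -> 4. State: Oscar=0, Heidi=3, Carol=1, Xander=4
Event 11 (Xander -1): Xander: 4 -> 3. State: Oscar=0, Heidi=3, Carol=1, Xander=3
Event 12 (Carol -1): Carol: 1 -> 0. State: Oscar=0, Heidi=3, Carol=0, Xander=3

Xander's final count: 3

Answer: 3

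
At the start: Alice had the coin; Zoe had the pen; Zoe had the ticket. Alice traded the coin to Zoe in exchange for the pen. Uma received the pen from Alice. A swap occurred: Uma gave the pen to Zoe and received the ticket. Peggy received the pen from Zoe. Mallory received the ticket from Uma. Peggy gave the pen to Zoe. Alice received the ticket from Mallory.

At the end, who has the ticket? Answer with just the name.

Tracking all object holders:
Start: coin:Alice, pen:Zoe, ticket:Zoe
Event 1 (swap coin<->pen: now coin:Zoe, pen:Alice). State: coin:Zoe, pen:Alice, ticket:Zoe
Event 2 (give pen: Alice -> Uma). State: coin:Zoe, pen:Uma, ticket:Zoe
Event 3 (swap pen<->ticket: now pen:Zoe, ticket:Uma). State: coin:Zoe, pen:Zoe, ticket:Uma
Event 4 (give pen: Zoe -> Peggy). State: coin:Zoe, pen:Peggy, ticket:Uma
Event 5 (give ticket: Uma -> Mallory). State: coin:Zoe, pen:Peggy, ticket:Mallory
Event 6 (give pen: Peggy -> Zoe). State: coin:Zoe, pen:Zoe, ticket:Mallory
Event 7 (give ticket: Mallory -> Alice). State: coin:Zoe, pen:Zoe, ticket:Alice

Final state: coin:Zoe, pen:Zoe, ticket:Alice
The ticket is held by Alice.

Answer: Alice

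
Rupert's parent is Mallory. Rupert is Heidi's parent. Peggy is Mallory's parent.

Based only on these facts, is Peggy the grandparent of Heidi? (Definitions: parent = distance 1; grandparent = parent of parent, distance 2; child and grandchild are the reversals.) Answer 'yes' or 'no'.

Reconstructing the parent chain from the given facts:
  Peggy -> Mallory -> Rupert -> Heidi
(each arrow means 'parent of the next')
Positions in the chain (0 = top):
  position of Peggy: 0
  position of Mallory: 1
  position of Rupert: 2
  position of Heidi: 3

Peggy is at position 0, Heidi is at position 3; signed distance (j - i) = 3.
'grandparent' requires j - i = 2. Actual distance is 3, so the relation does NOT hold.

Answer: no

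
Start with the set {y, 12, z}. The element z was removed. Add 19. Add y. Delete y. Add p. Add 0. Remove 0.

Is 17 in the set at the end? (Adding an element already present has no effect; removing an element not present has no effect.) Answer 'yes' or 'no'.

Tracking the set through each operation:
Start: {12, y, z}
Event 1 (remove z): removed. Set: {12, y}
Event 2 (add 19): added. Set: {12, 19, y}
Event 3 (add y): already present, no change. Set: {12, 19, y}
Event 4 (remove y): removed. Set: {12, 19}
Event 5 (add p): added. Set: {12, 19, p}
Event 6 (add 0): added. Set: {0, 12, 19, p}
Event 7 (remove 0): removed. Set: {12, 19, p}

Final set: {12, 19, p} (size 3)
17 is NOT in the final set.

Answer: no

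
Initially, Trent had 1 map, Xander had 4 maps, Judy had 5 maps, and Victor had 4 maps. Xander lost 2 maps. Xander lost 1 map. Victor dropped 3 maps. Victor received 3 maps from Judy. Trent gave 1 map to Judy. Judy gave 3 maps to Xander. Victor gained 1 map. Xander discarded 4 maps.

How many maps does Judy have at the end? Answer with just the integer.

Answer: 0

Derivation:
Tracking counts step by step:
Start: Trent=1, Xander=4, Judy=5, Victor=4
Event 1 (Xander -2): Xander: 4 -> 2. State: Trent=1, Xander=2, Judy=5, Victor=4
Event 2 (Xander -1): Xander: 2 -> 1. State: Trent=1, Xander=1, Judy=5, Victor=4
Event 3 (Victor -3): Victor: 4 -> 1. State: Trent=1, Xander=1, Judy=5, Victor=1
Event 4 (Judy -> Victor, 3): Judy: 5 -> 2, Victor: 1 -> 4. State: Trent=1, Xander=1, Judy=2, Victor=4
Event 5 (Trent -> Judy, 1): Trent: 1 -> 0, Judy: 2 -> 3. State: Trent=0, Xander=1, Judy=3, Victor=4
Event 6 (Judy -> Xander, 3): Judy: 3 -> 0, Xander: 1 -> 4. State: Trent=0, Xander=4, Judy=0, Victor=4
Event 7 (Victor +1): Victor: 4 -> 5. State: Trent=0, Xander=4, Judy=0, Victor=5
Event 8 (Xander -4): Xander: 4 -> 0. State: Trent=0, Xander=0, Judy=0, Victor=5

Judy's final count: 0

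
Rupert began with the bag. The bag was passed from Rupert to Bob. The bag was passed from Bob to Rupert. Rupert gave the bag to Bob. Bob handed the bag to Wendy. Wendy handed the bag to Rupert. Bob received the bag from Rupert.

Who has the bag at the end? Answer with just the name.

Answer: Bob

Derivation:
Tracking the bag through each event:
Start: Rupert has the bag.
After event 1: Bob has the bag.
After event 2: Rupert has the bag.
After event 3: Bob has the bag.
After event 4: Wendy has the bag.
After event 5: Rupert has the bag.
After event 6: Bob has the bag.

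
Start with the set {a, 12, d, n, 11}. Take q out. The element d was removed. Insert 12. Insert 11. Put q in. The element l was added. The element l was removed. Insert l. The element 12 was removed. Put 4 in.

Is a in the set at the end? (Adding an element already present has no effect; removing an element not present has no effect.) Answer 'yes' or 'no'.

Answer: yes

Derivation:
Tracking the set through each operation:
Start: {11, 12, a, d, n}
Event 1 (remove q): not present, no change. Set: {11, 12, a, d, n}
Event 2 (remove d): removed. Set: {11, 12, a, n}
Event 3 (add 12): already present, no change. Set: {11, 12, a, n}
Event 4 (add 11): already present, no change. Set: {11, 12, a, n}
Event 5 (add q): added. Set: {11, 12, a, n, q}
Event 6 (add l): added. Set: {11, 12, a, l, n, q}
Event 7 (remove l): removed. Set: {11, 12, a, n, q}
Event 8 (add l): added. Set: {11, 12, a, l, n, q}
Event 9 (remove 12): removed. Set: {11, a, l, n, q}
Event 10 (add 4): added. Set: {11, 4, a, l, n, q}

Final set: {11, 4, a, l, n, q} (size 6)
a is in the final set.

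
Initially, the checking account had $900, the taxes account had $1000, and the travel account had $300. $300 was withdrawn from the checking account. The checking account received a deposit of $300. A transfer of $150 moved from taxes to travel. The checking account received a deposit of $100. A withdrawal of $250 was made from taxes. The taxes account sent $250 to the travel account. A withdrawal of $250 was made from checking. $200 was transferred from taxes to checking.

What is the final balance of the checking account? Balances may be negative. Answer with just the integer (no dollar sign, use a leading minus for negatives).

Tracking account balances step by step:
Start: checking=900, taxes=1000, travel=300
Event 1 (withdraw 300 from checking): checking: 900 - 300 = 600. Balances: checking=600, taxes=1000, travel=300
Event 2 (deposit 300 to checking): checking: 600 + 300 = 900. Balances: checking=900, taxes=1000, travel=300
Event 3 (transfer 150 taxes -> travel): taxes: 1000 - 150 = 850, travel: 300 + 150 = 450. Balances: checking=900, taxes=850, travel=450
Event 4 (deposit 100 to checking): checking: 900 + 100 = 1000. Balances: checking=1000, taxes=850, travel=450
Event 5 (withdraw 250 from taxes): taxes: 850 - 250 = 600. Balances: checking=1000, taxes=600, travel=450
Event 6 (transfer 250 taxes -> travel): taxes: 600 - 250 = 350, travel: 450 + 250 = 700. Balances: checking=1000, taxes=350, travel=700
Event 7 (withdraw 250 from checking): checking: 1000 - 250 = 750. Balances: checking=750, taxes=350, travel=700
Event 8 (transfer 200 taxes -> checking): taxes: 350 - 200 = 150, checking: 750 + 200 = 950. Balances: checking=950, taxes=150, travel=700

Final balance of checking: 950

Answer: 950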